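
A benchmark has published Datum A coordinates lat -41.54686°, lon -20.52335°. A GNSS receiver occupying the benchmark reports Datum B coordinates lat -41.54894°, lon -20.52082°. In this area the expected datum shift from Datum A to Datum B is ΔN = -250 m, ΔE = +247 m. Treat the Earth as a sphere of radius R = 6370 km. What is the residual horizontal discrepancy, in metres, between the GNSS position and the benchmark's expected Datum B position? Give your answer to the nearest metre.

41 m

Observed coordinate differences: Δφ = -0.00208°, Δλ = +0.00253°.
Converting to metres (1° lat = 111177 m, cos φ = 0.748414): observed ΔN = -231.2 m, observed ΔE = 210.5 m.
Subtracting the expected shift leaves a residual of -231.2 − (-250) = 18.8 m north and 210.5 − (247) = -36.5 m east.
Residual distance = √(18.8² + (-36.5)²) = 41.0 m.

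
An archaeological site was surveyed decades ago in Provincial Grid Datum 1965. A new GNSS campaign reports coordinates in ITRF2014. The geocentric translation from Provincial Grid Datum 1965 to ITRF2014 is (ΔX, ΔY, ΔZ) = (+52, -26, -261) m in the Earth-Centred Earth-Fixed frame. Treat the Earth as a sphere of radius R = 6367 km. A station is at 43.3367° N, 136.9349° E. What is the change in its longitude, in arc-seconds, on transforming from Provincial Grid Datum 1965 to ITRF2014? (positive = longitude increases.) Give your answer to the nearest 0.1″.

sin φ = 0.686284, cos φ = 0.727333, sin λ = 0.682829, cos λ = -0.730578.
East component: ΔE = −sin λ·ΔX + cos λ·ΔY = −(0.682829)(52) + (-0.730578)(-26) = -16.51 m.
1° of latitude spans πR/180 = 111125 m; at latitude φ, 1° of longitude spans that × cos φ = 80825.0 m, so Δλ = -16.51 / 80825.0 × 3600 = -0.735″.

Δλ = -0.7″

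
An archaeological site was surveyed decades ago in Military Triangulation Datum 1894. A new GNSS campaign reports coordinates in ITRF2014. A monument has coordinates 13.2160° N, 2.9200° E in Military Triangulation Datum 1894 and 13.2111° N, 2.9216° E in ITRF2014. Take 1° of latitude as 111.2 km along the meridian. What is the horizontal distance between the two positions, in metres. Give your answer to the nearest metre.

Δφ = 13.2111° − 13.2160° = -0.0049°; Δλ = 2.9216° − 2.9200° = +0.0016°.
ΔN = Δφ × 111200 = -544.9 m; ΔE = Δλ × 111200 × cos(13.2160°) = +0.0016 × 111200 × 0.973515 = 173.2 m.
Distance = √(ΔE² + ΔN²) = √(173.2² + (-544.9)²) = 571.7 m.

572 m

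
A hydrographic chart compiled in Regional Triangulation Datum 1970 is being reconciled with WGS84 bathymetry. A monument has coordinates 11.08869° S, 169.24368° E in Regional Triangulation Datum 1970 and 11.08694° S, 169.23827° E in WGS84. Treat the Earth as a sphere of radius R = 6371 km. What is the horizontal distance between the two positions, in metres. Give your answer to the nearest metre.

622 m

Δφ = -11.08694° − -11.08869° = +0.00175°; Δλ = 169.23827° − 169.24368° = -0.00541°.
1° along a meridian = πR/180 = 111195 m.
ΔN = Δφ × 111195 = 194.6 m; ΔE = Δλ × 111195 × cos(-11.08869°) = -0.00541 × 111195 × 0.981331 = -590.3 m.
Distance = √(ΔE² + ΔN²) = √((-590.3)² + 194.6²) = 621.6 m.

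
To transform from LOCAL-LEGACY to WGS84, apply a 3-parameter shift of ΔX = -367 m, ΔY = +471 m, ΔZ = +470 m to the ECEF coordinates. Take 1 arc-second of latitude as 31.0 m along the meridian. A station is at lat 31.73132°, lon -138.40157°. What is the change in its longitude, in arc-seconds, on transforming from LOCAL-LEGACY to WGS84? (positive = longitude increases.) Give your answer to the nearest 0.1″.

Δλ = -22.6″

sin φ = 0.525937, cos φ = 0.850524, sin λ = -0.663906, cos λ = -0.747816.
East component: ΔE = −sin λ·ΔX + cos λ·ΔY = −(-0.663906)(-367) + (-0.747816)(471) = -595.87 m.
1° of latitude spans 3600 × 31.00 = 111600 m; at latitude φ, 1° of longitude spans that × cos φ = 94918.4 m, so Δλ = -595.87 / 94918.4 × 3600 = -22.600″.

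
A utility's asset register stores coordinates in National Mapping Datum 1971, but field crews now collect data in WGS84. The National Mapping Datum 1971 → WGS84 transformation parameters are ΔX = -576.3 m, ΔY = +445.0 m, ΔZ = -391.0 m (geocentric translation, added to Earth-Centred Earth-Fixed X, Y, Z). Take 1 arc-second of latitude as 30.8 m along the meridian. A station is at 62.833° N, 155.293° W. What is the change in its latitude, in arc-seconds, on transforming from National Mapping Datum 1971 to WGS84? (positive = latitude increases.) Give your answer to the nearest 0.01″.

sin φ = 0.889679, cos φ = 0.456586, sin λ = -0.417978, cos λ = -0.908457.
North component: ΔN = −sin φ cos λ·ΔX − sin φ sin λ·ΔY + cos φ·ΔZ = −(0.889679)(-0.908457)(-576.3) − (0.889679)(-0.417978)(445.0) + (0.456586)(-391.0) = -478.83 m.
1° of latitude spans 3600 × 30.80 = 110880 m, so Δφ = -478.83 / 110880 × 3600 = -15.546″.

Δφ = -15.55″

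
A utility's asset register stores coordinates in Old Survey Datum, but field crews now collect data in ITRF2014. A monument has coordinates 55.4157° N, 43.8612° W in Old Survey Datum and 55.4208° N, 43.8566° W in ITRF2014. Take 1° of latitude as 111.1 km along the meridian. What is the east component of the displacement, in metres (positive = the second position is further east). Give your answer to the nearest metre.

ΔE = 290 m

Δφ = 55.4208° − 55.4157° = +0.0051°; Δλ = -43.8566° − -43.8612° = +0.0046°.
ΔN = Δφ × 111100 = 566.6 m; ΔE = Δλ × 111100 × cos(55.4157°) = +0.0046 × 111100 × 0.567618 = 290.1 m.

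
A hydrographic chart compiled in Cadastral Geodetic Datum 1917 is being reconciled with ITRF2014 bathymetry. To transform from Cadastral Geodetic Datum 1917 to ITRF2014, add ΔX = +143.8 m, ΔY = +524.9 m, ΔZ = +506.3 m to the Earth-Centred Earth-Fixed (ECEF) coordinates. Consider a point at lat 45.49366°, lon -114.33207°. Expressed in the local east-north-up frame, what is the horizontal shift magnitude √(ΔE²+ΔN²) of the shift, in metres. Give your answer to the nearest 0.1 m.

743.2 m

The local east axis at (φ, λ) is (−sin λ, cos λ, 0), so ΔE = −sin(-114.33207°)·143.8 + cos(-114.33207°)·524.9 = -85.24 m.
The local north axis is (−sin φ cos λ, −sin φ sin λ, cos φ), giving ΔN = 42.255 + 341.092 + 354.910 = 738.26 m.
Horizontal magnitude = √(ΔE² + ΔN²) = √((-85.24)² + 738.26²) = 743.16 m.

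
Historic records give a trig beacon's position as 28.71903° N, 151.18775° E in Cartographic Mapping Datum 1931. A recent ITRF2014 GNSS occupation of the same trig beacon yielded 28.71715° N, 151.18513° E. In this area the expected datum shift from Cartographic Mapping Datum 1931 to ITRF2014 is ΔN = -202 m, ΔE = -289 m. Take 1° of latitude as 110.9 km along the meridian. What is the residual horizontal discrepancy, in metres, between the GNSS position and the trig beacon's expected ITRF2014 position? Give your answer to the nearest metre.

35 m

Observed coordinate differences: Δφ = -0.00188°, Δλ = -0.00262°.
Converting to metres (1° lat = 110900 m, cos φ = 0.876987): observed ΔN = -208.5 m, observed ΔE = -254.8 m.
Subtracting the expected shift leaves a residual of -208.5 − (-202) = -6.5 m north and -254.8 − (-289) = 34.2 m east.
Residual distance = √((-6.5)² + 34.2²) = 34.8 m.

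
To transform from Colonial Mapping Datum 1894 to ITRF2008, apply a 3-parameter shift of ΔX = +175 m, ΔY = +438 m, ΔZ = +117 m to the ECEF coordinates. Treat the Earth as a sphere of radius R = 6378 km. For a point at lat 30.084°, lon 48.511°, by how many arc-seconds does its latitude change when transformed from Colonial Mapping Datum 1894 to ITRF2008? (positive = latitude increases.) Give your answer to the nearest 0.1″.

Δφ = -3.9″

sin φ = 0.501269, cos φ = 0.865291, sin λ = 0.749083, cos λ = 0.662476.
North component: ΔN = −sin φ cos λ·ΔX − sin φ sin λ·ΔY + cos φ·ΔZ = −(0.501269)(0.662476)(175) − (0.501269)(0.749083)(438) + (0.865291)(117) = -121.34 m.
1° of latitude spans πR/180 = 111317 m, so Δφ = -121.34 / 111317 × 3600 = -3.924″.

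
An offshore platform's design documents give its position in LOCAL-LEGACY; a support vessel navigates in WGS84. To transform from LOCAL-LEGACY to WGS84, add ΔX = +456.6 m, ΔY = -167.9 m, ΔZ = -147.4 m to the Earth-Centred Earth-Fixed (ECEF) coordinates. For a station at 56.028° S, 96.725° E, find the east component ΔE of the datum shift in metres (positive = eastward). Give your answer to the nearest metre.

ΔE = -434 m

The local east axis at (φ, λ) is (−sin λ, cos λ, 0), so ΔE = −sin(96.725°)·456.6 + cos(96.725°)·(-167.9) = -433.80 m.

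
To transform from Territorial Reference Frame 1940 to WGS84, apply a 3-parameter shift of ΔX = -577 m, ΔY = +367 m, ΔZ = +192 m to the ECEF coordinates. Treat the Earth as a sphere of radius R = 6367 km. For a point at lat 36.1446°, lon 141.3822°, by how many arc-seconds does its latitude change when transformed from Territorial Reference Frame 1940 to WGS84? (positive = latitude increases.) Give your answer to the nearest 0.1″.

sin φ = 0.589825, cos φ = 0.807531, sin λ = 0.624122, cos λ = -0.781327.
North component: ΔN = −sin φ cos λ·ΔX − sin φ sin λ·ΔY + cos φ·ΔZ = −(0.589825)(-0.781327)(-577) − (0.589825)(0.624122)(367) + (0.807531)(192) = -245.96 m.
1° of latitude spans πR/180 = 111125 m, so Δφ = -245.96 / 111125 × 3600 = -7.968″.

Δφ = -8.0″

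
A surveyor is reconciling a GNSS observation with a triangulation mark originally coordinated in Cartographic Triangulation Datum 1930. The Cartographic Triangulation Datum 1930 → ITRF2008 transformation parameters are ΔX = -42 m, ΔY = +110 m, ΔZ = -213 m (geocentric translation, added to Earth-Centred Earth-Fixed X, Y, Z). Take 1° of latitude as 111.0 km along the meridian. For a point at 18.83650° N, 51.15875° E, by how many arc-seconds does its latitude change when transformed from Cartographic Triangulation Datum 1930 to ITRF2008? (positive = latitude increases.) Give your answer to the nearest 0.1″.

sin φ = 0.322869, cos φ = 0.946444, sin λ = 0.778887, cos λ = 0.627165.
North component: ΔN = −sin φ cos λ·ΔX − sin φ sin λ·ΔY + cos φ·ΔZ = −(0.322869)(0.627165)(-42) − (0.322869)(0.778887)(110) + (0.946444)(-213) = -220.75 m.
1° of latitude spans 111000 m, so Δφ = -220.75 / 111000 × 3600 = -7.159″.

Δφ = -7.2″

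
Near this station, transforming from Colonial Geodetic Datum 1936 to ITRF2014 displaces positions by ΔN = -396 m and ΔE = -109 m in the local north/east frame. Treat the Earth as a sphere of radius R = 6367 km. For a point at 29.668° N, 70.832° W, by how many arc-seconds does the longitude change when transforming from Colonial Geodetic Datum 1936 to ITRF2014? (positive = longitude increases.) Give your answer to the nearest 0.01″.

Δλ = -4.06″

At latitude 29.668°, cos φ = 0.868908.
One radian of longitude at latitude φ spans R cos φ, so Δλ = ΔE / (R cos φ) = -109.0 / (6367000 × 0.868908) = -1.9702e-05 rad = -4.064″.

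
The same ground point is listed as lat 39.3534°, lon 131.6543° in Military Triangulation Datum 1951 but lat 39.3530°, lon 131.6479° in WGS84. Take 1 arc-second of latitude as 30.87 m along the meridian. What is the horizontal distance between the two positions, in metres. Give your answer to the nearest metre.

Δφ = 39.3530° − 39.3534° = -0.0004°; Δλ = 131.6479° − 131.6543° = -0.0064°.
1° of latitude = 3600 × 30.87 = 111132 m.
ΔN = Δφ × 111132 = -44.5 m; ΔE = Δλ × 111132 × cos(39.3534°) = -0.0064 × 111132 × 0.773250 = -550.0 m.
Distance = √(ΔE² + ΔN²) = √((-550.0)² + (-44.5)²) = 551.8 m.

552 m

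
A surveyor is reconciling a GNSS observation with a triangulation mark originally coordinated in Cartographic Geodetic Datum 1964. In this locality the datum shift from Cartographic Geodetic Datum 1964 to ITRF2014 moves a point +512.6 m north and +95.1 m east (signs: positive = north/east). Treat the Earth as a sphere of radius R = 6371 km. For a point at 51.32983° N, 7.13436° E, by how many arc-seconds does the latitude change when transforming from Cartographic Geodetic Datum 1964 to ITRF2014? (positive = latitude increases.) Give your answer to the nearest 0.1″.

On a sphere of radius R, 1 rad of latitude = R, so Δφ = ΔN / R = 512.6 / 6371000 = 8.0458e-05 rad = 16.596″.

Δφ = 16.6″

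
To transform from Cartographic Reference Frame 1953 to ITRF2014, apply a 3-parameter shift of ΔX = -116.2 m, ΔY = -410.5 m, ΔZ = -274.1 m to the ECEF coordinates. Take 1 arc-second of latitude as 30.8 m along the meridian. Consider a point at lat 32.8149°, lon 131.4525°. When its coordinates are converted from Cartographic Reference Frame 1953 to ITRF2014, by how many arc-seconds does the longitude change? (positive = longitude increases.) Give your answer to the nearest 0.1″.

sin φ = 0.541927, cos φ = 0.840426, sin λ = 0.749505, cos λ = -0.661999.
East component: ΔE = −sin λ·ΔX + cos λ·ΔY = −(0.749505)(-116.2) + (-0.661999)(-410.5) = 358.84 m.
1° of latitude spans 3600 × 30.80 = 110880 m; at latitude φ, 1° of longitude spans that × cos φ = 93186.4 m, so Δλ = 358.84 / 93186.4 × 3600 = 13.863″.

Δλ = 13.9″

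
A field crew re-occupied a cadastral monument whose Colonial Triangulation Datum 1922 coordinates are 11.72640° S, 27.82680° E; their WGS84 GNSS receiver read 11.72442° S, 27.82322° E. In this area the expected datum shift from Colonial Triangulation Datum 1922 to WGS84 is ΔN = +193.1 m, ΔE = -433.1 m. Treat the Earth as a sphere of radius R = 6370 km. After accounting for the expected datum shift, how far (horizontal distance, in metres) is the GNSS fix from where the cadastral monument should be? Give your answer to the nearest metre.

51 m

Observed coordinate differences: Δφ = +0.00198°, Δλ = -0.00358°.
Converting to metres (1° lat = 111177 m, cos φ = 0.979129): observed ΔN = 220.1 m, observed ΔE = -389.7 m.
Subtracting the expected shift leaves a residual of 220.1 − (193.1) = 27.0 m north and -389.7 − (-433.1) = 43.4 m east.
Residual distance = √(27.0² + 43.4²) = 51.1 m.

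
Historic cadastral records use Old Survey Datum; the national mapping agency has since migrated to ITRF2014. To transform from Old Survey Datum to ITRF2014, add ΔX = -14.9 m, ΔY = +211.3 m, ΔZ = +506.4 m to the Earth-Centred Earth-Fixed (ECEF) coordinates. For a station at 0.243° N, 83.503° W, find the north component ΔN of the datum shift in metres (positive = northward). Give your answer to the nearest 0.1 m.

ΔN = 507.3 m

At φ = 0.243°, λ = -83.503°: sin φ = 0.004241, cos φ = 0.999991, sin λ = -0.993578, cos λ = 0.113151.
ΔN = −sin φ cos λ·ΔX − sin φ sin λ·ΔY + cos φ·ΔZ = −(0.004241)(0.113151)(-14.9) − (0.004241)(-0.993578)(211.3) + (0.999991)(506.4) = 507.29 m.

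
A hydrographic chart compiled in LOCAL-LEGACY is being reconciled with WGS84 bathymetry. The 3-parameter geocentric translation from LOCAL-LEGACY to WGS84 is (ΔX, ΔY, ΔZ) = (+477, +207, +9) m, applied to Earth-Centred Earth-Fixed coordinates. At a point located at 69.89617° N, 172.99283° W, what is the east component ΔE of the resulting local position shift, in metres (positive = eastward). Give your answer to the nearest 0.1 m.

ΔE = -147.3 m

At φ = 69.89617°, λ = -172.99283°: sin φ = 0.939071, cos φ = 0.343722, sin λ = -0.121994, cos λ = -0.992531.
ΔE = −sin λ·ΔX + cos λ·ΔY = −(-0.121994)·(477) + (-0.992531)·(207) = -147.26 m.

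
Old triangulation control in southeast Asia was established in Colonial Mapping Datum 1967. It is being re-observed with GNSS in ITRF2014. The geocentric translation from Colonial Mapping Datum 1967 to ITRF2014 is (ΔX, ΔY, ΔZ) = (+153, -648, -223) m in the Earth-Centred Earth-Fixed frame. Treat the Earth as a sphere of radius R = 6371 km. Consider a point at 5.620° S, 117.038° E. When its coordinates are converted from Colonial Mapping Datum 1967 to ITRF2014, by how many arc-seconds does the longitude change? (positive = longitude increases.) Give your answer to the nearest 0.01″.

sin φ = -0.097930, cos φ = 0.995193, sin λ = 0.890705, cos λ = -0.454581.
East component: ΔE = −sin λ·ΔX + cos λ·ΔY = −(0.890705)(153) + (-0.454581)(-648) = 158.29 m.
1° of latitude spans πR/180 = 111195 m; at latitude φ, 1° of longitude spans that × cos φ = 110660.4 m, so Δλ = 158.29 / 110660.4 × 3600 = 5.150″.

Δλ = 5.15″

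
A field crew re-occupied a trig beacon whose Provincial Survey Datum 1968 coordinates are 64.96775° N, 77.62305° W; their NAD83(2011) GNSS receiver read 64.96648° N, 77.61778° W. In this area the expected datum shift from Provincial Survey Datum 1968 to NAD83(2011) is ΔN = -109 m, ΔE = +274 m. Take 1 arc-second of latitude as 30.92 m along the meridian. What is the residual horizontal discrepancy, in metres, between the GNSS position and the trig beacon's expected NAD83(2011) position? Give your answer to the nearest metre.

Observed coordinate differences: Δφ = -0.00127°, Δλ = +0.00527°.
Converting to metres (1° lat = 111312 m, cos φ = 0.423128): observed ΔN = -141.4 m, observed ΔE = 248.2 m.
Subtracting the expected shift leaves a residual of -141.4 − (-109) = -32.4 m north and 248.2 − (274) = -25.8 m east.
Residual distance = √((-32.4)² + (-25.8)²) = 41.4 m.

41 m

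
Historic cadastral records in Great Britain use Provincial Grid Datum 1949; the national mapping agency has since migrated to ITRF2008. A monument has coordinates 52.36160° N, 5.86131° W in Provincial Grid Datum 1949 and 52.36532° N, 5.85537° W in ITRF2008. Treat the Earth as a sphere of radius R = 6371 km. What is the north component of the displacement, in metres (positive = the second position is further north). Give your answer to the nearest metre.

ΔN = 414 m

Δφ = 52.36532° − 52.36160° = +0.00372°; Δλ = -5.85537° − -5.86131° = +0.00594°.
1° along a meridian = πR/180 = 111195 m.
ΔN = Δφ × 111195 = 413.6 m; ΔE = Δλ × 111195 × cos(52.36160°) = +0.00594 × 111195 × 0.610676 = 403.4 m.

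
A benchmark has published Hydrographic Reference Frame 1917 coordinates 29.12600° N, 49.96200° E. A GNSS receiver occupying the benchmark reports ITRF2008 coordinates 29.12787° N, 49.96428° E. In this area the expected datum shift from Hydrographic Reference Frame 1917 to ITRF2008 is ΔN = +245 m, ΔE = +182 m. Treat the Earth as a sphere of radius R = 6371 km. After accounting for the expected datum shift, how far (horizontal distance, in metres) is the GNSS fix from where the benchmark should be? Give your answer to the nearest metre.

Observed coordinate differences: Δφ = +0.00187°, Δλ = +0.00228°.
Converting to metres (1° lat = 111195 m, cos φ = 0.873551): observed ΔN = 207.9 m, observed ΔE = 221.5 m.
Subtracting the expected shift leaves a residual of 207.9 − (245) = -37.1 m north and 221.5 − (182) = 39.5 m east.
Residual distance = √((-37.1)² + 39.5²) = 54.1 m.

54 m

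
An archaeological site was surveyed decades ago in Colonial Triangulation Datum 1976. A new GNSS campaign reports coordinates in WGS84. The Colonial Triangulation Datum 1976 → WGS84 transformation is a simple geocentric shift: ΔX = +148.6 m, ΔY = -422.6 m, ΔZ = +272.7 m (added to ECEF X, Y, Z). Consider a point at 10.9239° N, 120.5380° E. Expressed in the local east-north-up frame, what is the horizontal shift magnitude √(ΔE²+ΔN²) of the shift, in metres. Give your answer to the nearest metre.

At φ = 10.9239°, λ = 120.5380°: sin φ = 0.189505, cos φ = 0.981880, sin λ = 0.861292, cos λ = -0.508110.
ΔE = −sin λ·ΔX + cos λ·ΔY = −(0.861292)·(148.6) + (-0.508110)·(-422.6) = 86.74 m.
ΔN = −sin φ cos λ·ΔX − sin φ sin λ·ΔY + cos φ·ΔZ = −(0.189505)(-0.508110)(148.6) − (0.189505)(0.861292)(-422.6) + (0.981880)(272.7) = 351.04 m.
Horizontal magnitude = √(ΔE² + ΔN²) = √(86.74² + 351.04²) = 361.60 m.

362 m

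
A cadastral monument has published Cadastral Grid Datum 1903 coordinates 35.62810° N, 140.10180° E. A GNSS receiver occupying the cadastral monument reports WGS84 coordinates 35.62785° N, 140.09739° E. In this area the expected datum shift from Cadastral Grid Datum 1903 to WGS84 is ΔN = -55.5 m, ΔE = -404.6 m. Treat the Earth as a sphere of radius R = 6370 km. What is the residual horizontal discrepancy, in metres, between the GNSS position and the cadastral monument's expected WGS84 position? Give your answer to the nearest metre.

28 m

Observed coordinate differences: Δφ = -0.00025°, Δλ = -0.00441°.
Converting to metres (1° lat = 111177 m, cos φ = 0.812815): observed ΔN = -27.8 m, observed ΔE = -398.5 m.
Subtracting the expected shift leaves a residual of -27.8 − (-55.5) = 27.7 m north and -398.5 − (-404.6) = 6.1 m east.
Residual distance = √(27.7² + 6.1²) = 28.4 m.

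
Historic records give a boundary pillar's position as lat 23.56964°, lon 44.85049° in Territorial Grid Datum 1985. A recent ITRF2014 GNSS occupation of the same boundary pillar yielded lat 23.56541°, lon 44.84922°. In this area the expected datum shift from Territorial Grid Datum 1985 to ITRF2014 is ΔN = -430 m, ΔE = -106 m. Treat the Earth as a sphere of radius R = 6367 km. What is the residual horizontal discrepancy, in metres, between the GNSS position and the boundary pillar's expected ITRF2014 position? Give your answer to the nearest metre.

46 m

Observed coordinate differences: Δφ = -0.00423°, Δλ = -0.00127°.
Converting to metres (1° lat = 111125 m, cos φ = 0.916575): observed ΔN = -470.1 m, observed ΔE = -129.4 m.
Subtracting the expected shift leaves a residual of -470.1 − (-430) = -40.1 m north and -129.4 − (-106) = -23.4 m east.
Residual distance = √((-40.1)² + (-23.4)²) = 46.4 m.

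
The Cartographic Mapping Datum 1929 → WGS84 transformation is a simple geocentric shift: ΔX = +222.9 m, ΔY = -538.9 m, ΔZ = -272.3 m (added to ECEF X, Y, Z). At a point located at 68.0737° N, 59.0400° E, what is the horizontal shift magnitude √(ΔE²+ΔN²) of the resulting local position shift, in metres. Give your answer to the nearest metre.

The local east axis at (φ, λ) is (−sin λ, cos λ, 0), so ΔE = −sin(59.0400°)·222.9 + cos(59.0400°)·(-538.9) = -468.37 m.
The local north axis is (−sin φ cos λ, −sin φ sin λ, cos φ), giving ΔN = -106.374 + 428.694 − 101.681 = 220.64 m.
Horizontal magnitude = √(ΔE² + ΔN²) = √((-468.37)² + 220.64²) = 517.74 m.

518 m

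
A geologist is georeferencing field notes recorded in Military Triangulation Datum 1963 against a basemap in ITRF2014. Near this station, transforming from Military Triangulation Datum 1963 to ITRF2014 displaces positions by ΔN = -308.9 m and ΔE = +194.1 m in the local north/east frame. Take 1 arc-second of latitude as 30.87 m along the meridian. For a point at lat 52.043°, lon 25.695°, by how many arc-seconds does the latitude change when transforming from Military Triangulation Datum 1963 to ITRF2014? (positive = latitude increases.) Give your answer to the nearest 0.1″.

1″ of latitude = 30.87 m, so Δφ = -308.9 / 30.87 = -10.006″.

Δφ = -10.0″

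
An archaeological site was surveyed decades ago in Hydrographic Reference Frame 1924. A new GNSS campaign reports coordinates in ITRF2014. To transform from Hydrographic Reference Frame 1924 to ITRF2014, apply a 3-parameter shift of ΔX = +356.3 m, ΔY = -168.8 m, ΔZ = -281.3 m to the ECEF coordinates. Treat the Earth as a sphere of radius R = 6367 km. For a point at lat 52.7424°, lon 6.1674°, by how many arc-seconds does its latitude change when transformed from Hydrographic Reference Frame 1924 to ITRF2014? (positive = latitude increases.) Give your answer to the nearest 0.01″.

Δφ = -14.18″

sin φ = 0.795922, cos φ = 0.605400, sin λ = 0.107434, cos λ = 0.994212.
North component: ΔN = −sin φ cos λ·ΔX − sin φ sin λ·ΔY + cos φ·ΔZ = −(0.795922)(0.994212)(356.3) − (0.795922)(0.107434)(-168.8) + (0.605400)(-281.3) = -437.81 m.
1° of latitude spans πR/180 = 111125 m, so Δφ = -437.81 / 111125 × 3600 = -14.183″.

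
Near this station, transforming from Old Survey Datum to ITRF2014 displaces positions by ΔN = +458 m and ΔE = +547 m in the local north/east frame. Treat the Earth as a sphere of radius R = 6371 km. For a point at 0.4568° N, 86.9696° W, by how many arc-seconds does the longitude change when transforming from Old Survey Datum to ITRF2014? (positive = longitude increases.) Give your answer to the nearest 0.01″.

At latitude 0.4568°, cos φ = 0.999968.
One radian of longitude at latitude φ spans R cos φ, so Δλ = ΔE / (R cos φ) = 547.0 / (6371000 × 0.999968) = 8.5861e-05 rad = 17.710″.

Δλ = 17.71″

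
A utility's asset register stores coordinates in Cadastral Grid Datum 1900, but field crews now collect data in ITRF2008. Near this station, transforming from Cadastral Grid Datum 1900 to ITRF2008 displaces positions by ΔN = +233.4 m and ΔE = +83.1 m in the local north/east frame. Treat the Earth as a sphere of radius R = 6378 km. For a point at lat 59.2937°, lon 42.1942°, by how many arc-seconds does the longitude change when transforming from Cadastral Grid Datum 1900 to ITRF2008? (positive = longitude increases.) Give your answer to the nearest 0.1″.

Δλ = 5.3″

At latitude 59.2937°, cos φ = 0.510637.
One radian of longitude at latitude φ spans R cos φ, so Δλ = ΔE / (R cos φ) = 83.1 / (6378000 × 0.510637) = 2.5515e-05 rad = 5.263″.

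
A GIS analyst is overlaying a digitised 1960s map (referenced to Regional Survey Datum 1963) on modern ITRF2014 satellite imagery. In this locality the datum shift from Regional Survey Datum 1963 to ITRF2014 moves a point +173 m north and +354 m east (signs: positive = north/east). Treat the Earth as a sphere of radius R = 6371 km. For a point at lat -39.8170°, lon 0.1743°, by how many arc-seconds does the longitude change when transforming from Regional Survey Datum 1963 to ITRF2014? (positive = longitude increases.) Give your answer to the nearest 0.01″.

At latitude -39.8170°, cos φ = 0.768094.
One radian of longitude at latitude φ spans R cos φ, so Δλ = ΔE / (R cos φ) = 354.0 / (6371000 × 0.768094) = 7.2341e-05 rad = 14.921″.

Δλ = 14.92″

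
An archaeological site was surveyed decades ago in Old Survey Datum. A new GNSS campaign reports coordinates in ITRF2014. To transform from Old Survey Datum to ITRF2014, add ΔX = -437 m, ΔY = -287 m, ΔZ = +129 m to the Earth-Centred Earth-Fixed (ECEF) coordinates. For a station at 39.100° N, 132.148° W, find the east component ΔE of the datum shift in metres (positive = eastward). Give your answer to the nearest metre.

ΔE = -131 m

At φ = 39.100°, λ = -132.148°: sin φ = 0.630676, cos φ = 0.776046, sin λ = -0.741414, cos λ = -0.671048.
ΔE = −sin λ·ΔX + cos λ·ΔY = −(-0.741414)·(-437) + (-0.671048)·(-287) = -131.41 m.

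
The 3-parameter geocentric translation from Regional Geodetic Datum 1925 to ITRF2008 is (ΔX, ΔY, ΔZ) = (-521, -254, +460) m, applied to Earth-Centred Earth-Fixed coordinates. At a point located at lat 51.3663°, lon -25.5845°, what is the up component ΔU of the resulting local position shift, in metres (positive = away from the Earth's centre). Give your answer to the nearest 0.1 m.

At φ = 51.3663°, λ = -25.5845°: sin φ = 0.781153, cos φ = 0.624339, sin λ = -0.431842, cos λ = 0.901949.
ΔU = cos φ cos λ·ΔX + cos φ sin λ·ΔY + sin φ·ΔZ = (0.624339)(0.901949)(-521) + (0.624339)(-0.431842)(-254) + (0.781153)(460) = 134.43 m.

ΔU = 134.4 m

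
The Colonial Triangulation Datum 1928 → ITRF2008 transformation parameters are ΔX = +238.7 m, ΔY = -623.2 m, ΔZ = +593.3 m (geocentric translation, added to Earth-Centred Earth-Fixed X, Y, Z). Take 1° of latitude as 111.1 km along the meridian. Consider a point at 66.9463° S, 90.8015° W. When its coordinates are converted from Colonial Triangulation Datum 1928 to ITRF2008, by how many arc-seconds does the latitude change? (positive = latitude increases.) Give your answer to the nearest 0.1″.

Δφ = 26.0″

sin φ = -0.920138, cos φ = 0.391594, sin λ = -0.999902, cos λ = -0.013988.
North component: ΔN = −sin φ cos λ·ΔX − sin φ sin λ·ΔY + cos φ·ΔZ = −(-0.920138)(-0.013988)(238.7) − (-0.920138)(-0.999902)(-623.2) + (0.391594)(593.3) = 802.63 m.
1° of latitude spans 111100 m, so Δφ = 802.63 / 111100 × 3600 = 26.008″.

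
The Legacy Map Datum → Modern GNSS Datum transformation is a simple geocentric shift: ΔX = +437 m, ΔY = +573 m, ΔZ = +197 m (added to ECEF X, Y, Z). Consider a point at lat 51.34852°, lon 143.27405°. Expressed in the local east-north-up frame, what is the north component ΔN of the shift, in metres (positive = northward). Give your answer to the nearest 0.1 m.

ΔN = 129.0 m

The local north axis is (−sin φ cos λ, −sin φ sin λ, cos φ), giving ΔN = 273.537 − 267.594 + 123.043 = 128.99 m.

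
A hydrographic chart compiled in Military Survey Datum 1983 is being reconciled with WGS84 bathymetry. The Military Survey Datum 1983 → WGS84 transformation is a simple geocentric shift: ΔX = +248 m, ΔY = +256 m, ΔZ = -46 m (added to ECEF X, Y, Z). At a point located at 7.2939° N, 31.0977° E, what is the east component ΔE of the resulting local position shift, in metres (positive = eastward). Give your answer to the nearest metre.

ΔE = 91 m

The local east axis at (φ, λ) is (−sin λ, cos λ, 0), so ΔE = −sin(31.0977°)·248 + cos(31.0977°)·256 = 91.12 m.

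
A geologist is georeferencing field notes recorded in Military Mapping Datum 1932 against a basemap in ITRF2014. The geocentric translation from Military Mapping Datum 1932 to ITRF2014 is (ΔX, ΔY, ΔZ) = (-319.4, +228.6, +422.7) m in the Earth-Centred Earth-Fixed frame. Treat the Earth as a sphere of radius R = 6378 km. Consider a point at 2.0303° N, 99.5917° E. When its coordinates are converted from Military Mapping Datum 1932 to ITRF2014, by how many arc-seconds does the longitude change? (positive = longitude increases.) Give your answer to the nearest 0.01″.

Δλ = 8.96″

sin φ = 0.035428, cos φ = 0.999372, sin λ = 0.986020, cos λ = -0.166626.
East component: ΔE = −sin λ·ΔX + cos λ·ΔY = −(0.986020)(-319.4) + (-0.166626)(228.6) = 276.84 m.
1° of latitude spans πR/180 = 111317 m; at latitude φ, 1° of longitude spans that × cos φ = 111247.2 m, so Δλ = 276.84 / 111247.2 × 3600 = 8.959″.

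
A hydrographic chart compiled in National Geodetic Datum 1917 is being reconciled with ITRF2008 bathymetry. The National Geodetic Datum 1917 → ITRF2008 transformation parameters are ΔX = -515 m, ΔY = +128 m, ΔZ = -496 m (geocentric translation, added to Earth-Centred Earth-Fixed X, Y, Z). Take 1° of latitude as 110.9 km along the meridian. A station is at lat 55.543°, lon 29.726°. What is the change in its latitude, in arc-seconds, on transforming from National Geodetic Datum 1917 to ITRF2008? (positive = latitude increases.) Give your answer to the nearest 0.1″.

sin φ = 0.824551, cos φ = 0.565788, sin λ = 0.495853, cos λ = 0.868407.
North component: ΔN = −sin φ cos λ·ΔX − sin φ sin λ·ΔY + cos φ·ΔZ = −(0.824551)(0.868407)(-515) − (0.824551)(0.495853)(128) + (0.565788)(-496) = 35.80 m.
1° of latitude spans 110900 m, so Δφ = 35.80 / 110900 × 3600 = 1.162″.

Δφ = 1.2″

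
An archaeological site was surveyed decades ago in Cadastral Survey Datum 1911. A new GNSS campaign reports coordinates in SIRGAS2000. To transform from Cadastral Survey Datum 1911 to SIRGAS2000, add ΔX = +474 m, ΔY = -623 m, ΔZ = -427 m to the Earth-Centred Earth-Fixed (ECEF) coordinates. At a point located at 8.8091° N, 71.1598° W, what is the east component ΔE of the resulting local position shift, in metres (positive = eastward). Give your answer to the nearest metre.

ΔE = 247 m

At φ = 8.8091°, λ = -71.1598°: sin φ = 0.153143, cos φ = 0.988204, sin λ = -0.946423, cos λ = 0.322930.
ΔE = −sin λ·ΔX + cos λ·ΔY = −(-0.946423)·(474) + (0.322930)·(-623) = 247.42 m.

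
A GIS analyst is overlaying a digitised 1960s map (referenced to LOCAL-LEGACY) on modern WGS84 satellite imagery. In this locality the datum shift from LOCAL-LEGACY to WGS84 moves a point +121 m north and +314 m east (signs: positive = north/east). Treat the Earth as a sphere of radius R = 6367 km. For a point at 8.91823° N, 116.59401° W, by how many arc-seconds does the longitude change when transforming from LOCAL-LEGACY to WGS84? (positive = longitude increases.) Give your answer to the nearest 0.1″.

Δλ = 10.3″

At latitude 8.91823°, cos φ = 0.987911.
One radian of longitude at latitude φ spans R cos φ, so Δλ = ΔE / (R cos φ) = 314.0 / (6367000 × 0.987911) = 4.9920e-05 rad = 10.297″.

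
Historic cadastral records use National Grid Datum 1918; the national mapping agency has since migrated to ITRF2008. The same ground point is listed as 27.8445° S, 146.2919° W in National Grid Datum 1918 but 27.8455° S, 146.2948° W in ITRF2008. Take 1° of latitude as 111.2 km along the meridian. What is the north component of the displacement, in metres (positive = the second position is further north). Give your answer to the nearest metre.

Δφ = -27.8455° − -27.8445° = -0.0010°; Δλ = -146.2948° − -146.2919° = -0.0029°.
ΔN = Δφ × 111200 = -111.2 m; ΔE = Δλ × 111200 × cos(-27.8445°) = -0.0029 × 111200 × 0.884218 = -285.1 m.

ΔN = -111 m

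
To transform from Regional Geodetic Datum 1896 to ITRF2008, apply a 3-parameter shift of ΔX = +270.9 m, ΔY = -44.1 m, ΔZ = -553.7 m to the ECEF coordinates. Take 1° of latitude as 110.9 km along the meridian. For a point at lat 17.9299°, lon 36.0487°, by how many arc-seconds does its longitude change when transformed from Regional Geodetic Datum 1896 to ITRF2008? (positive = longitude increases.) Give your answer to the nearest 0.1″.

sin φ = 0.307853, cos φ = 0.951434, sin λ = 0.588473, cos λ = 0.808517.
East component: ΔE = −sin λ·ΔX + cos λ·ΔY = −(0.588473)(270.9) + (0.808517)(-44.1) = -195.07 m.
1° of latitude spans 110900 m; at latitude φ, 1° of longitude spans that × cos φ = 105514.0 m, so Δλ = -195.07 / 105514.0 × 3600 = -6.656″.

Δλ = -6.7″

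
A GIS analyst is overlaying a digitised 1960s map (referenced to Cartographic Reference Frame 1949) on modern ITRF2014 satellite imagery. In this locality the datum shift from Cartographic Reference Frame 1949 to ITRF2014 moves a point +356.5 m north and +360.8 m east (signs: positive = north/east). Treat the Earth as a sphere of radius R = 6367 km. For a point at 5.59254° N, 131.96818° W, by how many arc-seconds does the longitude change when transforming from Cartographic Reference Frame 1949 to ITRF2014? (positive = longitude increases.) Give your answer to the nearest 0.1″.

At latitude 5.59254°, cos φ = 0.995240.
One radian of longitude at latitude φ spans R cos φ, so Δλ = ΔE / (R cos φ) = 360.8 / (6367000 × 0.995240) = 5.6938e-05 rad = 11.744″.

Δλ = 11.7″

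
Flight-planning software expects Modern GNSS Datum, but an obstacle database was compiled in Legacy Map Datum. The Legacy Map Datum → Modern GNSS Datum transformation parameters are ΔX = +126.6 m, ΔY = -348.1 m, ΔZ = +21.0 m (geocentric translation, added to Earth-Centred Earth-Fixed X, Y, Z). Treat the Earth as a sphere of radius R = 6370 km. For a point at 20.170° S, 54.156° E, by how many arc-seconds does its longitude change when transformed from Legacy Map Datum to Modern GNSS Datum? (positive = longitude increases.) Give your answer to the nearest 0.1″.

sin φ = -0.344807, cos φ = 0.938674, sin λ = 0.810614, cos λ = 0.585580.
East component: ΔE = −sin λ·ΔX + cos λ·ΔY = −(0.810614)(126.6) + (0.585580)(-348.1) = -306.46 m.
1° of latitude spans πR/180 = 111177 m; at latitude φ, 1° of longitude spans that × cos φ = 104359.4 m, so Δλ = -306.46 / 104359.4 × 3600 = -10.572″.

Δλ = -10.6″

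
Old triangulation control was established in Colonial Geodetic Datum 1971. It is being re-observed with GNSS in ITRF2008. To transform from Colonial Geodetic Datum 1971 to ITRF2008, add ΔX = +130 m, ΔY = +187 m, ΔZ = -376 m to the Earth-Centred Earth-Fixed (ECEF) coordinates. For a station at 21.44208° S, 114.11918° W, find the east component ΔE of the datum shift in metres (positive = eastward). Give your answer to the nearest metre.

At φ = -21.44208°, λ = -114.11918°: sin φ = -0.365560, cos φ = 0.930788, sin λ = -0.912697, cos λ = -0.408636.
ΔE = −sin λ·ΔX + cos λ·ΔY = −(-0.912697)·(130) + (-0.408636)·(187) = 42.24 m.

ΔE = 42 m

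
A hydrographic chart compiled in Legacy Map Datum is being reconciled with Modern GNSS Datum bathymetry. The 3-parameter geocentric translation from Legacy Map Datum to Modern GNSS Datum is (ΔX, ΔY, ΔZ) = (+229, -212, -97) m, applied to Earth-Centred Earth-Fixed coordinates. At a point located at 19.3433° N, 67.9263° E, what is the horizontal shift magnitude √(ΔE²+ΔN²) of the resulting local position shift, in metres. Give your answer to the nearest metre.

297 m

At φ = 19.3433°, λ = 67.9263°: sin φ = 0.331228, cos φ = 0.943551, sin λ = 0.926701, cos λ = 0.375799.
ΔE = −sin λ·ΔX + cos λ·ΔY = −(0.926701)·(229) + (0.375799)·(-212) = -291.88 m.
ΔN = −sin φ cos λ·ΔX − sin φ sin λ·ΔY + cos φ·ΔZ = −(0.331228)(0.375799)(229) − (0.331228)(0.926701)(-212) + (0.943551)(-97) = -54.96 m.
Horizontal magnitude = √(ΔE² + ΔN²) = √((-291.88)² + (-54.96)²) = 297.01 m.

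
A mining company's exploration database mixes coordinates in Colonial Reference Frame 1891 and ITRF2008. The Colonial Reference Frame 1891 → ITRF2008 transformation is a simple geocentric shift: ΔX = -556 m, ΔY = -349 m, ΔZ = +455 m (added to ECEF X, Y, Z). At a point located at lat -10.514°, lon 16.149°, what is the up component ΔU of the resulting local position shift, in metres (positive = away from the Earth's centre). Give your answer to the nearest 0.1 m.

ΔU = -703.6 m

The local up (radial) axis is (cos φ cos λ, cos φ sin λ, sin φ), giving ΔU = -525.094 − 95.440 − 83.026 = -703.56 m.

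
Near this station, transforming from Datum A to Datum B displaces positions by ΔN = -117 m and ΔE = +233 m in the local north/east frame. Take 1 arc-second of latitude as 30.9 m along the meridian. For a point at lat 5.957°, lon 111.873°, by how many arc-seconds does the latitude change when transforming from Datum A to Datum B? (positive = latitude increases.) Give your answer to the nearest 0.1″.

1″ of latitude = 30.90 m, so Δφ = -117.0 / 30.90 = -3.786″.

Δφ = -3.8″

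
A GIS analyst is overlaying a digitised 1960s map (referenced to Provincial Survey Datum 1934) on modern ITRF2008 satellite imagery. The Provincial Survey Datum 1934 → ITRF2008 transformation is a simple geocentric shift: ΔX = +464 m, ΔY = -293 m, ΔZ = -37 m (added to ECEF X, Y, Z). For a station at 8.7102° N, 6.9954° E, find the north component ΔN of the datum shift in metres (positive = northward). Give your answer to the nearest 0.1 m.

At φ = 8.7102°, λ = 6.9954°: sin φ = 0.151437, cos φ = 0.988467, sin λ = 0.121790, cos λ = 0.992556.
ΔN = −sin φ cos λ·ΔX − sin φ sin λ·ΔY + cos φ·ΔZ = −(0.151437)(0.992556)(464) − (0.151437)(0.121790)(-293) + (0.988467)(-37) = -100.91 m.

ΔN = -100.9 m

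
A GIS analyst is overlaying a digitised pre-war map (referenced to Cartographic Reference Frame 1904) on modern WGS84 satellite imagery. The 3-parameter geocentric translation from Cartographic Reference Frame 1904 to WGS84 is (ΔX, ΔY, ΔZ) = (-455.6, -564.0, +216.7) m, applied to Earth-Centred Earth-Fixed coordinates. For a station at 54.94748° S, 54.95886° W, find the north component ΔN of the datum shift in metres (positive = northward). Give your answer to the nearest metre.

ΔN = 288 m

At φ = -54.94748°, λ = -54.95886°: sin φ = -0.818626, cos φ = 0.574327, sin λ = -0.818740, cos λ = 0.574164.
ΔN = −sin φ cos λ·ΔX − sin φ sin λ·ΔY + cos φ·ΔZ = −(-0.818626)(0.574164)(-455.6) − (-0.818626)(-0.818740)(-564.0) + (0.574327)(216.7) = 288.33 m.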